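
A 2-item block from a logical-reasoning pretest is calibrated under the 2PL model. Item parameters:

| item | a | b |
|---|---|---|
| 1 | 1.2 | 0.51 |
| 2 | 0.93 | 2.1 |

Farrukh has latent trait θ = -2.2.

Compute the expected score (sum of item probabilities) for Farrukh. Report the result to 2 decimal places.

0.06

P(θ) = 1 / (1 + exp(−a(θ − b)))
P_1 = 1/(1+e^{3.2520}) = 0.0373
P_2 = 1/(1+e^{3.9990}) = 0.0180
E[score] = 0.0373 + 0.0180 = 0.0553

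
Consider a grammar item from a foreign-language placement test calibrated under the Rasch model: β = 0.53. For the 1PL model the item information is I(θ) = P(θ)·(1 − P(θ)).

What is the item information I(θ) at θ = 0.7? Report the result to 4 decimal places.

0.2482

P = 1/(1+e^{-0.1700}) = 0.5424
P(1−P) = 0.5424 × 0.4576 = 0.2482
I = P(1−P) = 0.24820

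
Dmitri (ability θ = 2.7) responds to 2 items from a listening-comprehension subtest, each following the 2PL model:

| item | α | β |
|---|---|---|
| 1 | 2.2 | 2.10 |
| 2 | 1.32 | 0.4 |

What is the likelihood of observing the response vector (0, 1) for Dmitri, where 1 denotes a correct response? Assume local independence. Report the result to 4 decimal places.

P(θ) = 1 / (1 + exp(−α(θ − β)))
P_1 = 1/(1+e^{-1.3200}) = 0.7892
P_2 = 1/(1+e^{-3.0360}) = 0.9542
L = (1−P_1) × P_2 = 0.2108 × 0.9542 = 0.20116

0.2012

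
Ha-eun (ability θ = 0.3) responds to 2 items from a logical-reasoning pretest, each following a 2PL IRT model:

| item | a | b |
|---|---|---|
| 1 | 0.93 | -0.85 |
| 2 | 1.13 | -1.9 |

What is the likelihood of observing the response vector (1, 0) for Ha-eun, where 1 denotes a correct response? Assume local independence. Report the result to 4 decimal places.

P(θ) = 1 / (1 + exp(−a(θ − b)))
P_1 = 1/(1+e^{-1.0695}) = 0.7445
P_2 = 1/(1+e^{-2.4860}) = 0.9232
L = P_1 × (1−P_2) = 0.7445 × 0.0768 = 0.05721

0.0572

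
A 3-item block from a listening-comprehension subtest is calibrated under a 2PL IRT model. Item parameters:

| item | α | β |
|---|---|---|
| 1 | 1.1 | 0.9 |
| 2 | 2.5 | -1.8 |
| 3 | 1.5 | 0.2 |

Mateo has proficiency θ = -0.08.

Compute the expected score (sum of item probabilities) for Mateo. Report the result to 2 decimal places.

P(θ) = 1 / (1 + exp(−α(θ − β)))
P_1 = 1/(1+e^{1.0780}) = 0.2539
P_2 = 1/(1+e^{-4.3000}) = 0.9866
P_3 = 1/(1+e^{0.4200}) = 0.3965
E[score] = 0.2539 + 0.9866 + 0.3965 = 1.6370

1.64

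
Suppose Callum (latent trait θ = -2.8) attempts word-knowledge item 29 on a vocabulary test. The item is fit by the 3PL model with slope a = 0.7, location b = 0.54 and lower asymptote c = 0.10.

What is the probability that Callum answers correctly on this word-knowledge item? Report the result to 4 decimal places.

0.1792

P(θ) = c + (1 − c) · 1 / (1 + exp(−a(θ − b)))
Exponent: 0.7 × (-2.8 − 0.54) = -2.3380
1/(1 + e^{2.3380}) = 0.0880
P = 0.10 + 0.90 × 0.0880 = 0.1792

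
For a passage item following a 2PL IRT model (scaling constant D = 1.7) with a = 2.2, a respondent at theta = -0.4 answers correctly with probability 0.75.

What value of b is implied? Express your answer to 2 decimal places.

-0.69

P(theta) = 1 / (1 + exp(−D·a(theta − b)))
logit(0.75) = ln(0.75/0.25) = 1.0986
b = theta − logit/(1.7·a) = -0.4 − 1.0986/3.7400 = -0.6937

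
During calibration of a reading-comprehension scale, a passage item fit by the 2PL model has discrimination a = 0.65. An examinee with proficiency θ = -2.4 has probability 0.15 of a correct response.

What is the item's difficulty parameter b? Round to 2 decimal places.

P(θ) = 1 / (1 + exp(−a(θ − b)))
logit(0.15) = ln(0.15/0.85) = -1.7346
b = θ − logit/(a) = -2.4 − (-1.7346)/0.6500 = 0.2686

0.27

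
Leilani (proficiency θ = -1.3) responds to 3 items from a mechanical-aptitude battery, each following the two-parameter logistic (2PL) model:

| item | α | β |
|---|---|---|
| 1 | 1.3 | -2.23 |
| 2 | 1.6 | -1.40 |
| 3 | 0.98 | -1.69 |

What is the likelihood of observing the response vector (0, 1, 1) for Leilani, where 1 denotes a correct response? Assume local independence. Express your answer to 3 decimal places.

P(θ) = 1 / (1 + exp(−α(θ − β)))
P_1 = 1/(1+e^{-1.2090}) = 0.7701
P_2 = 1/(1+e^{-0.1600}) = 0.5399
P_3 = 1/(1+e^{-0.3822}) = 0.5944
L = (1−P_1) × P_2 × P_3 = 0.2299 × 0.5399 × 0.5944 = 0.07377

0.074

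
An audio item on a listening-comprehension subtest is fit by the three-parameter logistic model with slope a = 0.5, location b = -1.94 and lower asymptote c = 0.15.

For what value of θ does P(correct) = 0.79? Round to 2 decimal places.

P(θ) = c + (1 − c) · 1 / (1 + exp(−a(θ − b)))
Remove guessing floor: (0.79 − 0.15)/(1 − 0.15) = 0.7529
logit = ln(0.7529/0.2471) = 1.1144
θ = b + logit/(a) = -1.94 + 1.1144/0.5000 = 0.2887

0.29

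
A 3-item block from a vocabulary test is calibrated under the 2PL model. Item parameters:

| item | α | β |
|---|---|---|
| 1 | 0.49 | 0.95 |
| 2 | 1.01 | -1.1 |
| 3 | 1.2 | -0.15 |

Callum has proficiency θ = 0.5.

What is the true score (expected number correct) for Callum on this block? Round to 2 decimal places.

1.97

P(θ) = 1 / (1 + exp(−α(θ − β)))
P_1 = 1/(1+e^{0.2205}) = 0.4451
P_2 = 1/(1+e^{-1.6160}) = 0.8342
P_3 = 1/(1+e^{-0.7800}) = 0.6857
E[score] = 0.4451 + 0.8342 + 0.6857 = 1.9650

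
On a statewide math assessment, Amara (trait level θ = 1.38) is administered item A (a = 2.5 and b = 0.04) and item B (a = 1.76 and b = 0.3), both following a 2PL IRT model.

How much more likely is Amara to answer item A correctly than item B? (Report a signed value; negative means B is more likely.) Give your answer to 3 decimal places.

0.096

P(θ) = 1 / (1 + exp(−a(θ − b)))
P_A = 0.9661
P_B = 0.8700
P_A − P_B = 0.0961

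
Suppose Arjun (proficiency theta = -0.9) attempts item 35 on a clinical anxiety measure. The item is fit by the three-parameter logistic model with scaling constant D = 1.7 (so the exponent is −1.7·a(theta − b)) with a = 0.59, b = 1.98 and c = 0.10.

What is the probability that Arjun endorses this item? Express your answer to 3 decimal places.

0.147

P(theta) = c + (1 − c) · 1 / (1 + exp(−D·a(theta − b)))
Exponent: 1.7 × 0.59 × (-0.9 − 1.98) = -2.8886
1/(1 + e^{2.8886}) = 0.0527
P = 0.10 + 0.90 × 0.0527 = 0.1474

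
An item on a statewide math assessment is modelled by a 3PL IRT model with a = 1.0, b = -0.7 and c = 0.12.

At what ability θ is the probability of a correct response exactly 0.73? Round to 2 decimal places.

0.12

P(θ) = c + (1 − c) · 1 / (1 + exp(−a(θ − b)))
Remove guessing floor: (0.73 − 0.12)/(1 − 0.12) = 0.6932
logit = ln(0.6932/0.3068) = 0.8150
θ = b + logit/(a) = -0.7 + 0.8150/1.0000 = 0.1150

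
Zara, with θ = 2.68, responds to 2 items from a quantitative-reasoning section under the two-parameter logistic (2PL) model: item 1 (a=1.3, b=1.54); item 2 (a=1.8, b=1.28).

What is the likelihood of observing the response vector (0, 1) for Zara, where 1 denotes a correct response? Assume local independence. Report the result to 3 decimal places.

P(θ) = 1 / (1 + exp(−a(θ − b)))
P_1 = 1/(1+e^{-1.4820}) = 0.8149
P_2 = 1/(1+e^{-2.5200}) = 0.9255
L = (1−P_1) × P_2 = 0.1851 × 0.9255 = 0.17134

0.171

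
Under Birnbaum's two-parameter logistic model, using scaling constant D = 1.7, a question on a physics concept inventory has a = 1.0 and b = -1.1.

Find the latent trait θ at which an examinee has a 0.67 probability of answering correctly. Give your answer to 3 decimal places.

-0.683

P(θ) = 1 / (1 + exp(−D·a(θ − b)))
logit = ln(0.6700/0.3300) = 0.7082
θ = b + logit/(1.7·a) = -1.1 + 0.7082/1.7000 = -0.6834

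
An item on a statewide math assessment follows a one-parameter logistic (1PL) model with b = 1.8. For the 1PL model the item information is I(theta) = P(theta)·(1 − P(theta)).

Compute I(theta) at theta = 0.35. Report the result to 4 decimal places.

P = 1/(1+e^{1.4500}) = 0.1900
P(1−P) = 0.1900 × 0.8100 = 0.1539
I = P(1−P) = 0.15390

0.1539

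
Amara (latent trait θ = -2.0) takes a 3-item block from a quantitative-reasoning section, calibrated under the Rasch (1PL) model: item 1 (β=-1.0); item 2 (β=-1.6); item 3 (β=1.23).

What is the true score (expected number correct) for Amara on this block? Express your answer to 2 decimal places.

P(θ) = 1 / (1 + exp(−(θ − β)))
P_1 = 1/(1+e^{1.0000}) = 0.2689
P_2 = 1/(1+e^{0.4000}) = 0.4013
P_3 = 1/(1+e^{3.2300}) = 0.0381
E[score] = 0.2689 + 0.4013 + 0.0381 = 0.7083

0.71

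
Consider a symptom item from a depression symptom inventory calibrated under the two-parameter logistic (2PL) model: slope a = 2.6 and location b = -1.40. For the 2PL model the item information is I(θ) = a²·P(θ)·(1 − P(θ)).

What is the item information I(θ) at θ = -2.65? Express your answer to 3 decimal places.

0.243

P = 1/(1+e^{3.2500}) = 0.0373
P(1−P) = 0.0373 × 0.9627 = 0.0359
I = a² × P(1−P) = 2.6² × 0.0359 = 0.24291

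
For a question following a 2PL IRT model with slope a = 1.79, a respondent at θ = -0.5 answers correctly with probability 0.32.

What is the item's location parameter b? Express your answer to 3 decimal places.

-0.079

P(θ) = 1 / (1 + exp(−a(θ − b)))
logit(0.32) = ln(0.32/0.68) = -0.7538
b = θ − logit/(a) = -0.5 − (-0.7538)/1.7900 = -0.0789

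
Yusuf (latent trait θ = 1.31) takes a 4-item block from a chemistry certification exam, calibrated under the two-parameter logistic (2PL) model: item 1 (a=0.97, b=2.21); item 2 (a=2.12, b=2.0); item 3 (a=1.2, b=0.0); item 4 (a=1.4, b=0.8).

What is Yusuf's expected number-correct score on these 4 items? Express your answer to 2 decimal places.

P(θ) = 1 / (1 + exp(−a(θ − b)))
P_1 = 1/(1+e^{0.8730}) = 0.2946
P_2 = 1/(1+e^{1.4628}) = 0.1880
P_3 = 1/(1+e^{-1.5720}) = 0.8281
P_4 = 1/(1+e^{-0.7140}) = 0.6713
E[score] = 0.2946 + 0.1880 + 0.8281 + 0.6713 = 1.9820

1.98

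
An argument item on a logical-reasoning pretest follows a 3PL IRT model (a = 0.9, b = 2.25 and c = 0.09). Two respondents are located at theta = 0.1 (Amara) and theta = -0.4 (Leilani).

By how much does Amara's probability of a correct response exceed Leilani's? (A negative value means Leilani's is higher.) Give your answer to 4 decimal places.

P(theta) = c + (1 − c) · 1 / (1 + exp(−a(theta − b)))
P(Amara) = 0.2048  [exponent -1.9350]
P(Leilani) = 0.1667  [exponent -2.3850]
Difference = 0.2048 − 0.1667 = 0.0381

0.0381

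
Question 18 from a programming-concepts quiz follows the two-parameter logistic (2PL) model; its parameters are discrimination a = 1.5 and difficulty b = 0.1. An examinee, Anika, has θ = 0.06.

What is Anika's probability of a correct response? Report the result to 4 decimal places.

P(θ) = 1 / (1 + exp(−a(θ − b)))
Exponent: 1.5 × (0.06 − 0.1) = -0.0600
1/(1 + e^{0.0600}) = 0.4850

0.4850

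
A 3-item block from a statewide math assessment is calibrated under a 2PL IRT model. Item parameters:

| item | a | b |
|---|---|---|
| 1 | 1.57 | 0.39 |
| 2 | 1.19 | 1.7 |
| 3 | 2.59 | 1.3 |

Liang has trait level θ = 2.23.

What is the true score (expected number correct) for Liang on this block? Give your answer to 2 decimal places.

P(θ) = 1 / (1 + exp(−a(θ − b)))
P_1 = 1/(1+e^{-2.8888}) = 0.9473
P_2 = 1/(1+e^{-0.6307}) = 0.6526
P_3 = 1/(1+e^{-2.4087}) = 0.9175
E[score] = 0.9473 + 0.6526 + 0.9175 = 2.5174

2.52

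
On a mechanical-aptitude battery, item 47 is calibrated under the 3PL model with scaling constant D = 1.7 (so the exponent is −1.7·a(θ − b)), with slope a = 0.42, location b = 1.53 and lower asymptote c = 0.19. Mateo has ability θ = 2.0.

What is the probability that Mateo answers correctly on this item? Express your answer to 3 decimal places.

P(θ) = c + (1 − c) · 1 / (1 + exp(−D·a(θ − b)))
Exponent: 1.7 × 0.42 × (2.0 − 1.53) = 0.3356
1/(1 + e^{-0.3356}) = 0.5831
P = 0.19 + 0.81 × 0.5831 = 0.6623

0.662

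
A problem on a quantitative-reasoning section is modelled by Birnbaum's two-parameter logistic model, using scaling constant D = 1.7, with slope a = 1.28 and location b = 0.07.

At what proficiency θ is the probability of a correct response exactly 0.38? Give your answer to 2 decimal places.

P(θ) = 1 / (1 + exp(−D·a(θ − b)))
logit = ln(0.3800/0.6200) = -0.4895
θ = b + logit/(1.7·a) = 0.07 + (-0.4895)/2.1760 = -0.1550

-0.15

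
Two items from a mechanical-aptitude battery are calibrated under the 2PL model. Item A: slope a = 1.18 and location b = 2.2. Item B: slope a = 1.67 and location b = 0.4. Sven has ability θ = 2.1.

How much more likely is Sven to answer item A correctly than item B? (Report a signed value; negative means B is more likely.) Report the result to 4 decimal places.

P(θ) = 1 / (1 + exp(−a(θ − b)))
P_A = 0.4705
P_B = 0.9447
P_A − P_B = -0.4742

-0.4742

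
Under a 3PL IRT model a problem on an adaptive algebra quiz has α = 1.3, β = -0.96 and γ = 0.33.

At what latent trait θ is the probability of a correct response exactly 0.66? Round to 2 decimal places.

P(θ) = γ + (1 − γ) · 1 / (1 + exp(−α(θ − β)))
Remove guessing floor: (0.66 − 0.33)/(1 − 0.33) = 0.4925
logit = ln(0.4925/0.5075) = -0.0299
θ = β + logit/(α) = -0.96 + (-0.0299)/1.3000 = -0.9830

-0.98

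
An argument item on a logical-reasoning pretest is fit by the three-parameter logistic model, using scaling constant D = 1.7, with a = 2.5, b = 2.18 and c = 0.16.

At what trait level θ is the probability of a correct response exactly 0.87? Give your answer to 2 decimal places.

2.58

P(θ) = c + (1 − c) · 1 / (1 + exp(−D·a(θ − b)))
Remove guessing floor: (0.87 − 0.16)/(1 − 0.16) = 0.8452
logit = ln(0.8452/0.1548) = 1.6977
θ = b + logit/(1.7·a) = 2.18 + 1.6977/4.2500 = 2.5795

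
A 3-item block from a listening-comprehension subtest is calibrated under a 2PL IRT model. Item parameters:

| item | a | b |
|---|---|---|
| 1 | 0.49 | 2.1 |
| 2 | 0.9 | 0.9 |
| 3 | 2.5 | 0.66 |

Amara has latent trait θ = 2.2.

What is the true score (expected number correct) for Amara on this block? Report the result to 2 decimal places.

P(θ) = 1 / (1 + exp(−a(θ − b)))
P_1 = 1/(1+e^{-0.0490}) = 0.5122
P_2 = 1/(1+e^{-1.1700}) = 0.7631
P_3 = 1/(1+e^{-3.8500}) = 0.9792
E[score] = 0.5122 + 0.7631 + 0.9792 = 2.2546

2.25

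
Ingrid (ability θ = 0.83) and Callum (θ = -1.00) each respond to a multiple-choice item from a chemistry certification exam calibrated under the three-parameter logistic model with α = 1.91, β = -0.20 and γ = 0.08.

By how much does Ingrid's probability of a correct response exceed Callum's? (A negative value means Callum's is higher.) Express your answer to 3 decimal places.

0.643

P(θ) = γ + (1 − γ) · 1 / (1 + exp(−α(θ − β)))
P(Ingrid) = 0.8871  [exponent 1.9673]
P(Callum) = 0.2440  [exponent -1.5280]
Difference = 0.8871 − 0.2440 = 0.6431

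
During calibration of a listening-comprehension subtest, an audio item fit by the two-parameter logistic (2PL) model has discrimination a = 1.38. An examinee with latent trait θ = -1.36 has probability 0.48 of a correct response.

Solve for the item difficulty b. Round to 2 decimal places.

-1.30

P(θ) = 1 / (1 + exp(−a(θ − b)))
logit(0.48) = ln(0.48/0.52) = -0.0800
b = θ − logit/(a) = -1.36 − (-0.0800)/1.3800 = -1.3020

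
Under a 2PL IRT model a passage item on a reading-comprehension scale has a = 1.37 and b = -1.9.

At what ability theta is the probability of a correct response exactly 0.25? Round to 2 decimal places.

-2.70

P(theta) = 1 / (1 + exp(−a(theta − b)))
logit = ln(0.2500/0.7500) = -1.0986
theta = b + logit/(a) = -1.9 + (-1.0986)/1.3700 = -2.7019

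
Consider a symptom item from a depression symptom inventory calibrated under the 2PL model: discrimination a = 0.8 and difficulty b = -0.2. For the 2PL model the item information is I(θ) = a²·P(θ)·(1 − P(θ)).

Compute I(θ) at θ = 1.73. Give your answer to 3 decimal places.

P = 1/(1+e^{-1.5440}) = 0.8240
P(1−P) = 0.8240 × 0.1760 = 0.1450
I = a² × P(1−P) = 0.8² × 0.1450 = 0.09280

0.093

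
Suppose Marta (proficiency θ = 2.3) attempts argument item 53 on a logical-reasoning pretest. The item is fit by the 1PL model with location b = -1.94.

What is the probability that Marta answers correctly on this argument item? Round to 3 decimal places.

0.986

P(θ) = 1 / (1 + exp(−(θ − b)))
Exponent: (2.3 − (-1.94)) = 4.2400
1/(1 + e^{-4.2400}) = 0.9858
P = 0.9858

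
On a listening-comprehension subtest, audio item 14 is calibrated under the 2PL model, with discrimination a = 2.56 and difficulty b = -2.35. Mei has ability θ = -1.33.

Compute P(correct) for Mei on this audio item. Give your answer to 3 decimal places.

0.932

P(θ) = 1 / (1 + exp(−a(θ − b)))
Exponent: 2.56 × (-1.33 − (-2.35)) = 2.6112
1/(1 + e^{-2.6112}) = 0.9316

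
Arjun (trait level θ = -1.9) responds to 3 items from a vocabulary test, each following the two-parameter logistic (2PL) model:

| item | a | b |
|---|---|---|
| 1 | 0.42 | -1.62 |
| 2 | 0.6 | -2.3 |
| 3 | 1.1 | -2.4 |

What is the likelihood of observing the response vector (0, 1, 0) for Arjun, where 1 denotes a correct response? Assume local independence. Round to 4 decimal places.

0.1084

P(θ) = 1 / (1 + exp(−a(θ − b)))
P_1 = 1/(1+e^{0.1176}) = 0.4706
P_2 = 1/(1+e^{-0.2400}) = 0.5597
P_3 = 1/(1+e^{-0.5500}) = 0.6341
L = (1−P_1) × P_2 × (1−P_3) = 0.5294 × 0.5597 × 0.3659 = 0.10840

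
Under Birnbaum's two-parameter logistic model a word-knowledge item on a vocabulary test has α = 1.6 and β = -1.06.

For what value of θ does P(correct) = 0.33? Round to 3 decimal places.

P(θ) = 1 / (1 + exp(−α(θ − β)))
logit = ln(0.3300/0.6700) = -0.7082
θ = β + logit/(α) = -1.06 + (-0.7082)/1.6000 = -1.5026

-1.503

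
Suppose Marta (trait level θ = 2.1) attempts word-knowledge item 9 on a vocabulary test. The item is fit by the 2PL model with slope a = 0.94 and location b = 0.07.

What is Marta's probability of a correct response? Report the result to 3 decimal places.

0.871

P(θ) = 1 / (1 + exp(−a(θ − b)))
Exponent: 0.94 × (2.1 − 0.07) = 1.9082
1/(1 + e^{-1.9082}) = 0.8708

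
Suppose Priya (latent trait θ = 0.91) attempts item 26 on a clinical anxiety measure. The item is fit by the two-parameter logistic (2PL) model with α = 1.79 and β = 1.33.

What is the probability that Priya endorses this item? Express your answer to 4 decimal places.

0.3204

P(θ) = 1 / (1 + exp(−α(θ − β)))
Exponent: 1.79 × (0.91 − 1.33) = -0.7518
1/(1 + e^{0.7518}) = 0.3204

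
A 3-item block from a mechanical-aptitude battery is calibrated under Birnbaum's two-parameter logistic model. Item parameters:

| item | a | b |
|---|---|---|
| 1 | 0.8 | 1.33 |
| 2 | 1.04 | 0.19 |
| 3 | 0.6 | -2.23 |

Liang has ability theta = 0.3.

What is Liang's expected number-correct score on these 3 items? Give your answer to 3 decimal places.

1.654

P(theta) = 1 / (1 + exp(−a(theta − b)))
P_1 = 1/(1+e^{0.8240}) = 0.3049
P_2 = 1/(1+e^{-0.1144}) = 0.5286
P_3 = 1/(1+e^{-1.5180}) = 0.8202
E[score] = 0.3049 + 0.5286 + 0.8202 = 1.6537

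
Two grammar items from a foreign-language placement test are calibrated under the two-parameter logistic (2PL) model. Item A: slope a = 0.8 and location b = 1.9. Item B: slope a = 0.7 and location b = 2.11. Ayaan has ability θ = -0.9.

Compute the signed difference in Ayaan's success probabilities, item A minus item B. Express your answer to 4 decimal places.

P(θ) = 1 / (1 + exp(−a(θ − b)))
P_A = 0.0962
P_B = 0.1084
P_A − P_B = -0.0122

-0.0122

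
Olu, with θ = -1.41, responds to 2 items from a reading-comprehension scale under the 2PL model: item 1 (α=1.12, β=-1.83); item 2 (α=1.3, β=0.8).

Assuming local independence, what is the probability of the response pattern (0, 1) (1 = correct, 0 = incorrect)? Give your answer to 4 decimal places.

0.0206

P(θ) = 1 / (1 + exp(−α(θ − β)))
P_1 = 1/(1+e^{-0.4704}) = 0.6155
P_2 = 1/(1+e^{2.8730}) = 0.0535
L = (1−P_1) × P_2 = 0.3845 × 0.0535 = 0.02057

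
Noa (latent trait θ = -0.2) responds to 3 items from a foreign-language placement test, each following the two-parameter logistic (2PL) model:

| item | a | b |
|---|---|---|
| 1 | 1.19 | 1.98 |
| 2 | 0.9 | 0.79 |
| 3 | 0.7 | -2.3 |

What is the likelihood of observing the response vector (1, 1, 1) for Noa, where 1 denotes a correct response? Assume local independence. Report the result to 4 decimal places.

P(θ) = 1 / (1 + exp(−a(θ − b)))
P_1 = 1/(1+e^{2.5942}) = 0.0695
P_2 = 1/(1+e^{0.8910}) = 0.2909
P_3 = 1/(1+e^{-1.4700}) = 0.8131
L = P_1 × P_2 × P_3 = 0.0695 × 0.2909 × 0.8131 = 0.01644

0.0164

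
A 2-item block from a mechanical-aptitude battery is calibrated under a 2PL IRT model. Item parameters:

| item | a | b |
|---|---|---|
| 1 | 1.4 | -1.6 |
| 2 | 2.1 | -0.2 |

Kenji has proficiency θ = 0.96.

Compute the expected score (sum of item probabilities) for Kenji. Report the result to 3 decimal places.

1.893

P(θ) = 1 / (1 + exp(−a(θ − b)))
P_1 = 1/(1+e^{-3.5840}) = 0.9730
P_2 = 1/(1+e^{-2.4360}) = 0.9195
E[score] = 0.9730 + 0.9195 = 1.8925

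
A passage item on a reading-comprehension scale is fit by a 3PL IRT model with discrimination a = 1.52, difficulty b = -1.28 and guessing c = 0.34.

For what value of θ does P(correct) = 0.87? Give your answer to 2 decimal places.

P(θ) = c + (1 − c) · 1 / (1 + exp(−a(θ − b)))
Remove guessing floor: (0.87 − 0.34)/(1 − 0.34) = 0.8030
logit = ln(0.8030/0.1970) = 1.4053
θ = b + logit/(a) = -1.28 + 1.4053/1.5200 = -0.3554

-0.36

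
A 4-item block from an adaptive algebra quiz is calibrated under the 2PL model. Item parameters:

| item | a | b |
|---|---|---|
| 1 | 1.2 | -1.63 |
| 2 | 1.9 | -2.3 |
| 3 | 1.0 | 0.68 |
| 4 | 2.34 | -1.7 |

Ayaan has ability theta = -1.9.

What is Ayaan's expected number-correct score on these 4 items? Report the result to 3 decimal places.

P(theta) = 1 / (1 + exp(−a(theta − b)))
P_1 = 1/(1+e^{0.3240}) = 0.4197
P_2 = 1/(1+e^{-0.7600}) = 0.6814
P_3 = 1/(1+e^{2.5800}) = 0.0704
P_4 = 1/(1+e^{0.4680}) = 0.3851
E[score] = 0.4197 + 0.6814 + 0.0704 + 0.3851 = 1.5566

1.557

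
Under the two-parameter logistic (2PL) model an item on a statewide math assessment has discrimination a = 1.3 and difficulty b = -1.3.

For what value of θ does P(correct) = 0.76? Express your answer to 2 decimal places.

-0.41

P(θ) = 1 / (1 + exp(−a(θ − b)))
logit = ln(0.7600/0.2400) = 1.1527
θ = b + logit/(a) = -1.3 + 1.1527/1.3000 = -0.4133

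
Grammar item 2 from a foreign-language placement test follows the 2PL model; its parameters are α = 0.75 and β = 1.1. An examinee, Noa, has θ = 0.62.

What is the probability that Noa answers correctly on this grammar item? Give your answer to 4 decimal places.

P(θ) = 1 / (1 + exp(−α(θ − β)))
Exponent: 0.75 × (0.62 − 1.1) = -0.3600
1/(1 + e^{0.3600}) = 0.4110

0.4110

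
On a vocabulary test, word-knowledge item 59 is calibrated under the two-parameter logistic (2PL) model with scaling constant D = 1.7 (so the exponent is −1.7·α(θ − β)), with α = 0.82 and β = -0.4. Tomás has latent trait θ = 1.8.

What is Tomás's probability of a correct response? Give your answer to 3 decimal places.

0.956

P(θ) = 1 / (1 + exp(−D·α(θ − β)))
Exponent: 1.7 × 0.82 × (1.8 − (-0.4)) = 3.0668
1/(1 + e^{-3.0668}) = 0.9555
P = 0.9555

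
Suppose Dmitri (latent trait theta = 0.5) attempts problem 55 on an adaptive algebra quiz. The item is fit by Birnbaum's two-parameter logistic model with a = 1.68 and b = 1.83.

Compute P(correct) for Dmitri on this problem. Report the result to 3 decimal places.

P(theta) = 1 / (1 + exp(−a(theta − b)))
Exponent: 1.68 × (0.5 − 1.83) = -2.2344
1/(1 + e^{2.2344}) = 0.0967

0.097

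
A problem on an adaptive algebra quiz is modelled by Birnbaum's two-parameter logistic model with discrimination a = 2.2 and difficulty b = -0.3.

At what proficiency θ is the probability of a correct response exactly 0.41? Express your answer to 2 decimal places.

P(θ) = 1 / (1 + exp(−a(θ − b)))
logit = ln(0.4100/0.5900) = -0.3640
θ = b + logit/(a) = -0.3 + (-0.3640)/2.2000 = -0.4654

-0.47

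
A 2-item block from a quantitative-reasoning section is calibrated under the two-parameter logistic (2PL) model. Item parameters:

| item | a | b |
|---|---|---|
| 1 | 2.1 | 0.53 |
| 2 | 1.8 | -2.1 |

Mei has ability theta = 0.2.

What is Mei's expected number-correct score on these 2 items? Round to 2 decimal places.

P(theta) = 1 / (1 + exp(−a(theta − b)))
P_1 = 1/(1+e^{0.6930}) = 0.3334
P_2 = 1/(1+e^{-4.1400}) = 0.9843
E[score] = 0.3334 + 0.9843 = 1.3177

1.32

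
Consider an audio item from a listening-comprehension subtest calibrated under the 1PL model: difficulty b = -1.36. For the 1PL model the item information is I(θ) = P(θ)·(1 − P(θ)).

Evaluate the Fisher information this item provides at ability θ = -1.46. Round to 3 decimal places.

P = 1/(1+e^{0.1000}) = 0.4750
P(1−P) = 0.4750 × 0.5250 = 0.2494
I = P(1−P) = 0.24938

0.249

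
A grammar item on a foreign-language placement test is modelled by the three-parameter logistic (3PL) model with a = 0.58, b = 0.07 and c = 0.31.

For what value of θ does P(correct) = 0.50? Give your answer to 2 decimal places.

-1.60

P(θ) = c + (1 − c) · 1 / (1 + exp(−a(θ − b)))
Remove guessing floor: (0.50 − 0.31)/(1 − 0.31) = 0.2754
logit = ln(0.2754/0.7246) = -0.9676
θ = b + logit/(a) = 0.07 + (-0.9676)/0.5800 = -1.5982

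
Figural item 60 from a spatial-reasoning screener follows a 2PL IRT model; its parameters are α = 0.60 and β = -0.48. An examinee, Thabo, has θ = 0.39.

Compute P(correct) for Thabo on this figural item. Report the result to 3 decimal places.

P(θ) = 1 / (1 + exp(−α(θ − β)))
Exponent: 0.60 × (0.39 − (-0.48)) = 0.5220
1/(1 + e^{-0.5220}) = 0.6276

0.628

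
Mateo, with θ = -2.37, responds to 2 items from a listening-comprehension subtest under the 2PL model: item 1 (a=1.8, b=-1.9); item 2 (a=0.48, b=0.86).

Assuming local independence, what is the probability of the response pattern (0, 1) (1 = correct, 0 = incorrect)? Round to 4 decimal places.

0.1225

P(θ) = 1 / (1 + exp(−a(θ − b)))
P_1 = 1/(1+e^{0.8460}) = 0.3003
P_2 = 1/(1+e^{1.5504}) = 0.1750
L = (1−P_1) × P_2 = 0.6997 × 0.1750 = 0.12247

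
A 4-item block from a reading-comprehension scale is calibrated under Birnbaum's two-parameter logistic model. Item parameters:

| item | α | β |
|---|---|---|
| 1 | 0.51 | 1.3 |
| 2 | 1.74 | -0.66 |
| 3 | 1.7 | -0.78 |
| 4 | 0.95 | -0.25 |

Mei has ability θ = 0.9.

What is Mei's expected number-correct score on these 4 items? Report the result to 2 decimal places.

3.08

P(θ) = 1 / (1 + exp(−α(θ − β)))
P_1 = 1/(1+e^{0.2040}) = 0.4492
P_2 = 1/(1+e^{-2.7144}) = 0.9379
P_3 = 1/(1+e^{-2.8560}) = 0.9456
P_4 = 1/(1+e^{-1.0925}) = 0.7489
E[score] = 0.4492 + 0.9379 + 0.9456 + 0.7489 = 3.0815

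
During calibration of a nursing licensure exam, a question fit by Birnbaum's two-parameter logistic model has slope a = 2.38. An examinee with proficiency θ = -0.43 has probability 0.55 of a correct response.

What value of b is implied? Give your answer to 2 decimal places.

-0.51

P(θ) = 1 / (1 + exp(−a(θ − b)))
logit(0.55) = ln(0.55/0.45) = 0.2007
b = θ − logit/(a) = -0.43 − 0.2007/2.3800 = -0.5143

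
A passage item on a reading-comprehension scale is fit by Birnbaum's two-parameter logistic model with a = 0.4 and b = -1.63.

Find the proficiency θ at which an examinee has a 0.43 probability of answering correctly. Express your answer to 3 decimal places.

P(θ) = 1 / (1 + exp(−a(θ − b)))
logit = ln(0.4300/0.5700) = -0.2819
θ = b + logit/(a) = -1.63 + (-0.2819)/0.4000 = -2.3346

-2.335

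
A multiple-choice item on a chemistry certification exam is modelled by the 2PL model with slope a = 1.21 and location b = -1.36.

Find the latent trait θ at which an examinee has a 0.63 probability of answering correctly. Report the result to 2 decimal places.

P(θ) = 1 / (1 + exp(−a(θ − b)))
logit = ln(0.6300/0.3700) = 0.5322
θ = b + logit/(a) = -1.36 + 0.5322/1.2100 = -0.9202

-0.92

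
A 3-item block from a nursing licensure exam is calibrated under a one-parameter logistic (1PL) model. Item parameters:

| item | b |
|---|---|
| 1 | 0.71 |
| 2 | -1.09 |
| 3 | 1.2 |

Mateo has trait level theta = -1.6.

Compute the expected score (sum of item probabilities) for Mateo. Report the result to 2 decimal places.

0.52

P(theta) = 1 / (1 + exp(−(theta − b)))
P_1 = 1/(1+e^{2.3100}) = 0.0903
P_2 = 1/(1+e^{0.5100}) = 0.3752
P_3 = 1/(1+e^{2.8000}) = 0.0573
E[score] = 0.0903 + 0.3752 + 0.0573 = 0.5228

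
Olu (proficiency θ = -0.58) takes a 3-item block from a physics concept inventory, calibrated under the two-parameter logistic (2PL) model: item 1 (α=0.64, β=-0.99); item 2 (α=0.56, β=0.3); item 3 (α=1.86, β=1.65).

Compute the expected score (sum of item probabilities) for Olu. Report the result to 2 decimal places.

P(θ) = 1 / (1 + exp(−α(θ − β)))
P_1 = 1/(1+e^{-0.2624}) = 0.5652
P_2 = 1/(1+e^{0.4928}) = 0.3792
P_3 = 1/(1+e^{4.1478}) = 0.0156
E[score] = 0.5652 + 0.3792 + 0.0156 = 0.9600

0.96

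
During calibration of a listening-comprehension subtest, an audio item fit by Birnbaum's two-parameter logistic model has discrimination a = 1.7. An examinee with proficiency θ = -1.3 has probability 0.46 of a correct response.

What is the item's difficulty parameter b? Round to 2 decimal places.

-1.21

P(θ) = 1 / (1 + exp(−a(θ − b)))
logit(0.46) = ln(0.46/0.54) = -0.1603
b = θ − logit/(a) = -1.3 − (-0.1603)/1.7000 = -1.2057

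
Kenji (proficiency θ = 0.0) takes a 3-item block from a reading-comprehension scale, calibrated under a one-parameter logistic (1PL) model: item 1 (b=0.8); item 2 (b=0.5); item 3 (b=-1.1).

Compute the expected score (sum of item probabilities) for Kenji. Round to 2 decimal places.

P(θ) = 1 / (1 + exp(−(θ − b)))
P_1 = 1/(1+e^{0.8000}) = 0.3100
P_2 = 1/(1+e^{0.5000}) = 0.3775
P_3 = 1/(1+e^{-1.1000}) = 0.7503
E[score] = 0.3100 + 0.3775 + 0.7503 = 1.4378

1.44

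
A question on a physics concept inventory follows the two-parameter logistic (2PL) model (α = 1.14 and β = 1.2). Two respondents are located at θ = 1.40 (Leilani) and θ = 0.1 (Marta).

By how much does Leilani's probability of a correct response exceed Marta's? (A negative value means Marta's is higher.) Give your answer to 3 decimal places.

0.335

P(θ) = 1 / (1 + exp(−α(θ − β)))
P(Leilani) = 0.5568  [exponent 0.2280]
P(Marta) = 0.2220  [exponent -1.2540]
Difference = 0.5568 − 0.2220 = 0.3347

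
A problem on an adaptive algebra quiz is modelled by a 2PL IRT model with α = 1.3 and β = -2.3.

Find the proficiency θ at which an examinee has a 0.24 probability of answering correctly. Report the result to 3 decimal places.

P(θ) = 1 / (1 + exp(−α(θ − β)))
logit = ln(0.2400/0.7600) = -1.1527
θ = β + logit/(α) = -2.3 + (-1.1527)/1.3000 = -3.1867

-3.187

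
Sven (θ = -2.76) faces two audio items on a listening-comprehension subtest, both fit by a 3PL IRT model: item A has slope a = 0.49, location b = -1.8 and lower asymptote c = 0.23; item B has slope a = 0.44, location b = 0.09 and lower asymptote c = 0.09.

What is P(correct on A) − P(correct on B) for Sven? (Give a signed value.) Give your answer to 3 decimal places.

0.234

P(θ) = c + (1 − c) · 1 / (1 + exp(−a(θ − b)))
P_A = 0.5261
P_B = 0.2920
P_A − P_B = 0.2341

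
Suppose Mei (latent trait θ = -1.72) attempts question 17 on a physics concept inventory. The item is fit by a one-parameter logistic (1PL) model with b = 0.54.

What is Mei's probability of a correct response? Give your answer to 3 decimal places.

0.094

P(θ) = 1 / (1 + exp(−(θ − b)))
Exponent: (-1.72 − 0.54) = -2.2600
1/(1 + e^{2.2600}) = 0.0945
P = 0.0945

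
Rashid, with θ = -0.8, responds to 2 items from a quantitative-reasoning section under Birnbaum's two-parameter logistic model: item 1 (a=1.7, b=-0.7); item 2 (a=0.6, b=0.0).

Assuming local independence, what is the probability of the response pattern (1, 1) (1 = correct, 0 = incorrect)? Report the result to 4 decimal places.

P(θ) = 1 / (1 + exp(−a(θ − b)))
P_1 = 1/(1+e^{0.1700}) = 0.4576
P_2 = 1/(1+e^{0.4800}) = 0.3823
L = P_1 × P_2 = 0.4576 × 0.3823 = 0.17492

0.1749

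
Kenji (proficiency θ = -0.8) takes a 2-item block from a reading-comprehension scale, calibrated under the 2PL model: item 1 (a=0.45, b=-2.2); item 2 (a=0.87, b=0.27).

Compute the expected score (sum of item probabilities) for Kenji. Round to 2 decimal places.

P(θ) = 1 / (1 + exp(−a(θ − b)))
P_1 = 1/(1+e^{-0.6300}) = 0.6525
P_2 = 1/(1+e^{0.9309}) = 0.2827
E[score] = 0.6525 + 0.2827 = 0.9352

0.94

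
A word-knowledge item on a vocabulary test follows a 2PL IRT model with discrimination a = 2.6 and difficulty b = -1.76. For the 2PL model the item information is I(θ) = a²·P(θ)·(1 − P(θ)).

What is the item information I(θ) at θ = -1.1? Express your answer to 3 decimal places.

0.873

P = 1/(1+e^{-1.7160}) = 0.8476
P(1−P) = 0.8476 × 0.1524 = 0.1292
I = a² × P(1−P) = 2.6² × 0.1292 = 0.87316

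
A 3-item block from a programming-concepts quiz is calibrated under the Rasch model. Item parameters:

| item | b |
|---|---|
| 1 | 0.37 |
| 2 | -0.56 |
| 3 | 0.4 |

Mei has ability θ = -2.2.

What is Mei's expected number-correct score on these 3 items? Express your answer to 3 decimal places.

P(θ) = 1 / (1 + exp(−(θ − b)))
P_1 = 1/(1+e^{2.5700}) = 0.0711
P_2 = 1/(1+e^{1.6400}) = 0.1625
P_3 = 1/(1+e^{2.6000}) = 0.0691
E[score] = 0.0711 + 0.1625 + 0.0691 = 0.3027

0.303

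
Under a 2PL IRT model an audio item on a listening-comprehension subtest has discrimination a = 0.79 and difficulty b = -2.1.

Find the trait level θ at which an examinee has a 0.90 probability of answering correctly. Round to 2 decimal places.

P(θ) = 1 / (1 + exp(−a(θ − b)))
logit = ln(0.9000/0.1000) = 2.1972
θ = b + logit/(a) = -2.1 + 2.1972/0.7900 = 0.6813

0.68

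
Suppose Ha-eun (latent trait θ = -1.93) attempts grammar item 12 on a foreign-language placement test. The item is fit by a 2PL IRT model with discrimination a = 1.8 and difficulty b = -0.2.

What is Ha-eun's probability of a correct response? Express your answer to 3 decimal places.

0.043

P(θ) = 1 / (1 + exp(−a(θ − b)))
Exponent: 1.8 × (-1.93 − (-0.2)) = -3.1140
1/(1 + e^{3.1140}) = 0.0425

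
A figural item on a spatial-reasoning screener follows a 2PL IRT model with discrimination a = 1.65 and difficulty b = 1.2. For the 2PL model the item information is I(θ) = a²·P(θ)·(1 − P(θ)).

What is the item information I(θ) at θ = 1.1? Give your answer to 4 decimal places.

0.6760

P = 1/(1+e^{0.1650}) = 0.4588
P(1−P) = 0.4588 × 0.5412 = 0.2483
I = a² × P(1−P) = 1.65² × 0.2483 = 0.67601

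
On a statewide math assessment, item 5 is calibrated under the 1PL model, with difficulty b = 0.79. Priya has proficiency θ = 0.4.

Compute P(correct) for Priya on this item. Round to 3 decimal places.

P(θ) = 1 / (1 + exp(−(θ − b)))
Exponent: (0.4 − 0.79) = -0.3900
1/(1 + e^{0.3900}) = 0.4037
P = 0.4037

0.404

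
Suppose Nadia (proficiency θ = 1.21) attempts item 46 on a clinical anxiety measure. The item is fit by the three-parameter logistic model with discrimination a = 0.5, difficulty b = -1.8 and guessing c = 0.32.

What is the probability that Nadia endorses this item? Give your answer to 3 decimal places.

0.876

P(θ) = c + (1 − c) · 1 / (1 + exp(−a(θ − b)))
Exponent: 0.5 × (1.21 − (-1.8)) = 1.5050
1/(1 + e^{-1.5050}) = 0.8183
P = 0.32 + 0.68 × 0.8183 = 0.8765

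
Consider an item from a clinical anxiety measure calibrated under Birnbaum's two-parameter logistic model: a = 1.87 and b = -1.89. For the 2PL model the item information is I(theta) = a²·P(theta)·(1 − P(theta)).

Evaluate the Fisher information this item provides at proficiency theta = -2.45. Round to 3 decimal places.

P = 1/(1+e^{1.0472}) = 0.2598
P(1−P) = 0.2598 × 0.7402 = 0.1923
I = a² × P(1−P) = 1.87² × 0.1923 = 0.67241

0.672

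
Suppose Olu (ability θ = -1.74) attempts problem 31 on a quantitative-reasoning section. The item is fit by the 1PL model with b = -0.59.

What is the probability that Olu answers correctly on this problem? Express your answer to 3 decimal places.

0.240

P(θ) = 1 / (1 + exp(−(θ − b)))
Exponent: (-1.74 − (-0.59)) = -1.1500
1/(1 + e^{1.1500}) = 0.2405
P = 0.2405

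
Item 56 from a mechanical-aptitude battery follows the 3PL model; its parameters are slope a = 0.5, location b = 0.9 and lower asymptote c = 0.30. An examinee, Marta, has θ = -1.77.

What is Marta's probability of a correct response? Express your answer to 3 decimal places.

P(θ) = c + (1 − c) · 1 / (1 + exp(−a(θ − b)))
Exponent: 0.5 × (-1.77 − 0.9) = -1.3350
1/(1 + e^{1.3350}) = 0.2083
P = 0.30 + 0.70 × 0.2083 = 0.4458

0.446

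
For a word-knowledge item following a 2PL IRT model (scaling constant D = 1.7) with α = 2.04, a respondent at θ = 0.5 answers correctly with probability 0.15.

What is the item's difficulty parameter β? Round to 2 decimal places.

1.00

P(θ) = 1 / (1 + exp(−D·α(θ − β)))
logit(0.15) = ln(0.15/0.85) = -1.7346
β = θ − logit/(1.7·α) = 0.5 − (-1.7346)/3.4680 = 1.0002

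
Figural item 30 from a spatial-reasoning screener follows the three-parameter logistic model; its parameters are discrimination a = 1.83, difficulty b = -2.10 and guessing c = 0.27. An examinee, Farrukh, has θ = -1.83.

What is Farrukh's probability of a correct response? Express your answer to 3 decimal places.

P(θ) = c + (1 − c) · 1 / (1 + exp(−a(θ − b)))
Exponent: 1.83 × (-1.83 − (-2.10)) = 0.4941
1/(1 + e^{-0.4941}) = 0.6211
P = 0.27 + 0.73 × 0.6211 = 0.7234

0.723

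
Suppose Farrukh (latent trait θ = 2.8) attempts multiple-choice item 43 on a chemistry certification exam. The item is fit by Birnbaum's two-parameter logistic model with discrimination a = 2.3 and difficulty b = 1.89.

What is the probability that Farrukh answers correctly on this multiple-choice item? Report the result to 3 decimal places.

P(θ) = 1 / (1 + exp(−a(θ − b)))
Exponent: 2.3 × (2.8 − 1.89) = 2.0930
1/(1 + e^{-2.0930}) = 0.8902

0.890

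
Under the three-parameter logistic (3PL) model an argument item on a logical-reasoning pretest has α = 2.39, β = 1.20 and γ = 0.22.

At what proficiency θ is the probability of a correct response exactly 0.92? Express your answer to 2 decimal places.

P(θ) = γ + (1 − γ) · 1 / (1 + exp(−α(θ − β)))
Remove guessing floor: (0.92 − 0.22)/(1 − 0.22) = 0.8974
logit = ln(0.8974/0.1026) = 2.1691
θ = β + logit/(α) = 1.20 + 2.1691/2.3900 = 2.1076

2.11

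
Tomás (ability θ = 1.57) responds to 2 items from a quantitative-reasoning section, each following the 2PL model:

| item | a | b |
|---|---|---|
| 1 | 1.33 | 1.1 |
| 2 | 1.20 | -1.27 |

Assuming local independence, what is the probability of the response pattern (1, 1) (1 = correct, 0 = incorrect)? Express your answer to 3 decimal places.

0.631

P(θ) = 1 / (1 + exp(−a(θ − b)))
P_1 = 1/(1+e^{-0.6251}) = 0.6514
P_2 = 1/(1+e^{-3.4080}) = 0.9680
L = P_1 × P_2 = 0.6514 × 0.9680 = 0.63050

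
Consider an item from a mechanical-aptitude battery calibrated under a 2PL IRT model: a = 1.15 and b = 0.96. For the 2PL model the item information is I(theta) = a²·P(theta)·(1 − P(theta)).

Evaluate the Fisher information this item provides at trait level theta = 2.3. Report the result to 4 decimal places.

P = 1/(1+e^{-1.5410}) = 0.8236
P(1−P) = 0.8236 × 0.1764 = 0.1453
I = a² × P(1−P) = 1.15² × 0.1453 = 0.19213

0.1921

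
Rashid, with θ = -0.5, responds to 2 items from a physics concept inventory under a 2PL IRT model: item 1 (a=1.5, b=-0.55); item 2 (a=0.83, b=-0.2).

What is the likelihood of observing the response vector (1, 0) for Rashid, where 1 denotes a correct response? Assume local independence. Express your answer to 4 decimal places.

P(θ) = 1 / (1 + exp(−a(θ − b)))
P_1 = 1/(1+e^{-0.0750}) = 0.5187
P_2 = 1/(1+e^{0.2490}) = 0.4381
L = P_1 × (1−P_2) = 0.5187 × 0.5619 = 0.29150

0.2915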